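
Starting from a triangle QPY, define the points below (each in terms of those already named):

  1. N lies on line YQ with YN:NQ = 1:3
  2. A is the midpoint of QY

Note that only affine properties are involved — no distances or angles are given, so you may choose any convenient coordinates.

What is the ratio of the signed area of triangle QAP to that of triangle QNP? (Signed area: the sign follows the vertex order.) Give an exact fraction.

Set Q = (0, 0), P = (1, 0), Y = (0, 1); any affine frame gives the same invariant.
1. N lies on line YQ with YN:NQ = 1:3 ⇒ N = (0, 3/4)
2. A is the midpoint of QY ⇒ A = (0, 1/2)
2·[QAP] = -1/2, 2·[QNP] = -3/4
[QAP]:[QNP] = -1/2:-3/4 = 2/3

[QAP]:[QNP] = 2/3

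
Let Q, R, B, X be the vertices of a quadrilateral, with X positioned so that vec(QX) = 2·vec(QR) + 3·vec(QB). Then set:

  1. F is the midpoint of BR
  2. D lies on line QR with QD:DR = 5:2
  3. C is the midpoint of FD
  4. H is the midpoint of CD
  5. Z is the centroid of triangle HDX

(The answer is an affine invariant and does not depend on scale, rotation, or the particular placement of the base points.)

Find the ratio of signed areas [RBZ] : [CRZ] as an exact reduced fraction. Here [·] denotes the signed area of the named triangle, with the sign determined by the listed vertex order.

[RBZ]:[CRZ] = -98/37

Work in coordinates with Q = (0, 0), R = (1, 0), B = (0, 1), X = (2, 3).
1. F is the midpoint of BR ⇒ F = (1/2, 1/2)
2. D lies on line QR with QD:DR = 5:2 ⇒ D = (5/7, 0)
3. C is the midpoint of FD ⇒ C = (17/28, 1/4)
4. H is the midpoint of CD ⇒ H = (37/56, 1/8)
5. Z is the centroid of triangle HDX ⇒ Z = (9/8, 25/24)
2·[RBZ] = -7/6, 2·[CRZ] = 37/84
[RBZ]:[CRZ] = -7/6:37/84 = -98/37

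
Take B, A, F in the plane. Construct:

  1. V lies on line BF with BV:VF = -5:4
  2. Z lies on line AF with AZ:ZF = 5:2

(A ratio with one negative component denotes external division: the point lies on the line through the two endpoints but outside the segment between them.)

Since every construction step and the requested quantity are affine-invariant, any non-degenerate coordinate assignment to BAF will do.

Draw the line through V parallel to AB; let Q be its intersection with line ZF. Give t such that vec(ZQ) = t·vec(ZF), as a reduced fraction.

t = 15

Choose coordinates B = (0, 0), A = (1, 0), F = (0, 1).
1. V lies on line BF with BV:VF = -5:4 ⇒ V = (0, 5)
2. Z lies on line AF with AZ:ZF = 5:2 ⇒ Z = (2/7, 5/7)
through V parallel to AB: direction (-1, 0); meets ZF at Q = (-4, 5)
Q = Z + t·(F−Z) with t = 15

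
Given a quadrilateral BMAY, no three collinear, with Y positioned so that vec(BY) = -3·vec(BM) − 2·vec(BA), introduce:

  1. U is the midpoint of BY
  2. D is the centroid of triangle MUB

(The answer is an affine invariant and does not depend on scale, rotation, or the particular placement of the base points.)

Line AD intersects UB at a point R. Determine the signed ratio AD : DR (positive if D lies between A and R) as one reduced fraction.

Assign B = (0, 0), M = (1, 0), A = (0, 1), Y = (-3, -2) — the answer is frame-independent, so this choice is without loss of generality.
1. U is the midpoint of BY ⇒ U = (-3/2, -1)
2. D is the centroid of triangle MUB ⇒ D = (-1/6, -1/3)
line AD meets UB at R = (-3/22, -1/11)
D = A + t·(R−A) with t = 11/9, so AD:DR = 11/9:-2/9

AD:DR = -11/2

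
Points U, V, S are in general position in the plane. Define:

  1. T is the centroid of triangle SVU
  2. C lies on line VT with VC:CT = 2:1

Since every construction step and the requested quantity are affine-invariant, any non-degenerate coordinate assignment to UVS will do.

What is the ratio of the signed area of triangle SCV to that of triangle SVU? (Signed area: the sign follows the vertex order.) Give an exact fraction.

Set U = (0, 0), V = (1, 0), S = (0, 1); any affine frame gives the same invariant.
1. T is the centroid of triangle SVU ⇒ T = (1/3, 1/3)
2. C lies on line VT with VC:CT = 2:1 ⇒ C = (5/9, 2/9)
2·[SCV] = 2/9, 2·[SVU] = -1
[SCV]:[SVU] = 2/9:-1 = -2/9

[SCV]:[SVU] = -2/9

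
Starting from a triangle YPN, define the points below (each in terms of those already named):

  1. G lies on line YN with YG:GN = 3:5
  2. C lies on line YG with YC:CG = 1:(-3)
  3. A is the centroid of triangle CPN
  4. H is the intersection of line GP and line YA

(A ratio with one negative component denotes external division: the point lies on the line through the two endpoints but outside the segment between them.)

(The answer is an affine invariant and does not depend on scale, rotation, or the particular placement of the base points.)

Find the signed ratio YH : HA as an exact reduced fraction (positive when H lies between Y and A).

YH:HA = 18

Work in coordinates with Y = (0, 0), P = (1, 0), N = (0, 1).
1. G lies on line YN with YG:GN = 3:5 ⇒ G = (0, 3/8)
2. C lies on line YG with YC:CG = 1:(-3) ⇒ C = (0, -3/16)
3. A is the centroid of triangle CPN ⇒ A = (1/3, 13/48)
4. H is the intersection of line GP and line YA ⇒ H = (6/19, 39/152)
H = Y + t·(A−Y) with t = 18/19, so YH:HA = t:(1−t) = 18/19:1/19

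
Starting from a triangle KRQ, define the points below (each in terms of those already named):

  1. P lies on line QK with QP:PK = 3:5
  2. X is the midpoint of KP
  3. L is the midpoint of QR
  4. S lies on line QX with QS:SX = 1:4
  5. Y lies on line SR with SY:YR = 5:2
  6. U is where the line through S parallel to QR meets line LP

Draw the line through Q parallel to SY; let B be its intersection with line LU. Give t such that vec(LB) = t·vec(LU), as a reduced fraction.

Choose coordinates K = (0, 0), R = (1, 0), Q = (0, 1).
1. P lies on line QK with QP:PK = 3:5 ⇒ P = (0, 5/8)
2. X is the midpoint of KP ⇒ X = (0, 5/16)
3. L is the midpoint of QR ⇒ L = (1/2, 1/2)
4. S lies on line QX with QS:SX = 1:4 ⇒ S = (0, 69/80)
5. Y lies on line SR with SY:YR = 5:2 ⇒ Y = (5/7, 69/280)
6. U is where the line through S parallel to QR meets line LP ⇒ U = (19/60, 131/240)
through Q parallel to SY: direction (5/7, -69/112); meets LU at B = (30/49, 185/392)
B = L + t·(U−L) with t = -30/49

t = -30/49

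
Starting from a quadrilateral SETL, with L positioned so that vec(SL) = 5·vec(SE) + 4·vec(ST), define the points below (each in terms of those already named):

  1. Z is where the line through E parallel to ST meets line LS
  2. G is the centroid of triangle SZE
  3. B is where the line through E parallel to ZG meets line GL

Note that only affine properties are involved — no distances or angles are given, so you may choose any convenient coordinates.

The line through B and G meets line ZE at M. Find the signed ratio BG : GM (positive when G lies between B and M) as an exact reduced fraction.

Set S = (0, 0), E = (1, 0), T = (0, 1), L = (5, 4); any affine frame gives the same invariant.
1. Z is where the line through E parallel to ST meets line LS ⇒ Z = (1, 4/5)
2. G is the centroid of triangle SZE ⇒ G = (2/3, 4/15)
3. B is where the line through E parallel to ZG meets line GL ⇒ B = (7/4, 6/5)
line BG meets ZE at M = (1, 36/65)
G = B + t·(M−B) with t = 13/9, so BG:GM = 13/9:-4/9

BG:GM = -13/4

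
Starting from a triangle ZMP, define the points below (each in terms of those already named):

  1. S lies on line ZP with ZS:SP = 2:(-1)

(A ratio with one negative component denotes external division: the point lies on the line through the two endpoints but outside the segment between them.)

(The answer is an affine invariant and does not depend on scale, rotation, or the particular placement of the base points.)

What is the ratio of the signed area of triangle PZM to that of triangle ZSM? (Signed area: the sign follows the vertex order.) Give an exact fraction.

Work in coordinates with Z = (0, 0), M = (1, 0), P = (0, 1).
1. S lies on line ZP with ZS:SP = 2:(-1) ⇒ S = (0, 2)
2·[PZM] = 1, 2·[ZSM] = -2
[PZM]:[ZSM] = 1:-2 = -1/2

[PZM]:[ZSM] = -1/2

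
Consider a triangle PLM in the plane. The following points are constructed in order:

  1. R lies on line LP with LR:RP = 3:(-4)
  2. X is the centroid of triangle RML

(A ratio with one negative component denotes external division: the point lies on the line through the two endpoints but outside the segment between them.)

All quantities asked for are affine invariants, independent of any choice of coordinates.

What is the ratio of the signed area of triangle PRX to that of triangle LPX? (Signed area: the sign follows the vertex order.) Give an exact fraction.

Assign P = (0, 0), L = (1, 0), M = (0, 1) — the answer is frame-independent, so this choice is without loss of generality.
1. R lies on line LP with LR:RP = 3:(-4) ⇒ R = (4, 0)
2. X is the centroid of triangle RML ⇒ X = (5/3, 1/3)
2·[PRX] = 4/3, 2·[LPX] = -1/3
[PRX]:[LPX] = 4/3:-1/3 = -4

[PRX]:[LPX] = -4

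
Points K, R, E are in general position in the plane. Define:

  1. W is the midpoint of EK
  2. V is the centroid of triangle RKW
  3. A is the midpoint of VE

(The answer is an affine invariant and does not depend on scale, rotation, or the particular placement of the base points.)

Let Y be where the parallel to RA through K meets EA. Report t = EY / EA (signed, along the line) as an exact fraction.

Work in coordinates with K = (0, 0), R = (1, 0), E = (0, 1).
1. W is the midpoint of EK ⇒ W = (0, 1/2)
2. V is the centroid of triangle RKW ⇒ V = (1/3, 1/6)
3. A is the midpoint of VE ⇒ A = (1/6, 7/12)
through K parallel to RA: direction (-5/6, 7/12); meets EA at Y = (5/9, -7/18)
Y = E + t·(A−E) with t = 10/3

t = 10/3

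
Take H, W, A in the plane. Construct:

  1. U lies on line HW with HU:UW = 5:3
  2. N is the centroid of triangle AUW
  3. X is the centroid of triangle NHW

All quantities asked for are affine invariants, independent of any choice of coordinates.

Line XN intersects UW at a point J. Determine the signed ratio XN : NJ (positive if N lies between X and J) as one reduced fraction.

Choose coordinates H = (0, 0), W = (1, 0), A = (0, 1).
1. U lies on line HW with HU:UW = 5:3 ⇒ U = (5/8, 0)
2. N is the centroid of triangle AUW ⇒ N = (13/24, 1/3)
3. X is the centroid of triangle NHW ⇒ X = (37/72, 1/9)
line XN meets UW at J = (1/2, 0)
N = X + t·(J−X) with t = -2, so XN:NJ = -2:3

XN:NJ = -2/3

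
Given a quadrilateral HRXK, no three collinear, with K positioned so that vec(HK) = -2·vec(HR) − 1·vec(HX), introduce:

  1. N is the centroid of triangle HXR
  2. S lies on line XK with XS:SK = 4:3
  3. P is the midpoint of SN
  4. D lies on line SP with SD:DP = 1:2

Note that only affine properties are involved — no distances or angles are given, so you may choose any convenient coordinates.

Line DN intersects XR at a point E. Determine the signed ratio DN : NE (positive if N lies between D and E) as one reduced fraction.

Work in coordinates with H = (0, 0), R = (1, 0), X = (0, 1), K = (-2, -1).
1. N is the centroid of triangle HXR ⇒ N = (1/3, 1/3)
2. S lies on line XK with XS:SK = 4:3 ⇒ S = (-8/7, -1/7)
3. P is the midpoint of SN ⇒ P = (-17/42, 2/21)
4. D lies on line SP with SD:DP = 1:2 ⇒ D = (-113/126, -4/63)
line DN meets XR at E = (24/41, 17/41)
N = D + t·(E−D) with t = 205/247, so DN:NE = 205/247:42/247

DN:NE = 205/42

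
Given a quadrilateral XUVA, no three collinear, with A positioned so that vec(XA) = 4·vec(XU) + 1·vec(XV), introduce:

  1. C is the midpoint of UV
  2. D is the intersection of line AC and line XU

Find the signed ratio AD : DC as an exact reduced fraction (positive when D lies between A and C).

AD:DC = -2

Assign X = (0, 0), U = (1, 0), V = (0, 1), A = (4, 1) — the answer is frame-independent, so this choice is without loss of generality.
1. C is the midpoint of UV ⇒ C = (1/2, 1/2)
2. D is the intersection of line AC and line XU ⇒ D = (-3, 0)
D = A + t·(C−A) with t = 2, so AD:DC = t:(1−t) = 2:-1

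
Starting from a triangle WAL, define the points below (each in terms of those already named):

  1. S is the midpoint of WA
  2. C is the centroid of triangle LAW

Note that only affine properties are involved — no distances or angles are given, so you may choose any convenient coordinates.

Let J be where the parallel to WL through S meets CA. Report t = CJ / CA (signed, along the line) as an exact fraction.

t = 1/4

Assign W = (0, 0), A = (1, 0), L = (0, 1) — the answer is frame-independent, so this choice is without loss of generality.
1. S is the midpoint of WA ⇒ S = (1/2, 0)
2. C is the centroid of triangle LAW ⇒ C = (1/3, 1/3)
through S parallel to WL: direction (0, 1); meets CA at J = (1/2, 1/4)
J = C + t·(A−C) with t = 1/4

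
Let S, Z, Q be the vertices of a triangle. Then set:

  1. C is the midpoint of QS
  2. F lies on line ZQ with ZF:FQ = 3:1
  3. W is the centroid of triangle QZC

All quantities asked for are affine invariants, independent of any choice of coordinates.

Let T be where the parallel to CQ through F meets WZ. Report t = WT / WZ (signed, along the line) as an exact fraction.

t = -1/8

Work in coordinates with S = (0, 0), Z = (1, 0), Q = (0, 1).
1. C is the midpoint of QS ⇒ C = (0, 1/2)
2. F lies on line ZQ with ZF:FQ = 3:1 ⇒ F = (1/4, 3/4)
3. W is the centroid of triangle QZC ⇒ W = (1/3, 1/2)
through F parallel to CQ: direction (0, 1/2); meets WZ at T = (1/4, 9/16)
T = W + t·(Z−W) with t = -1/8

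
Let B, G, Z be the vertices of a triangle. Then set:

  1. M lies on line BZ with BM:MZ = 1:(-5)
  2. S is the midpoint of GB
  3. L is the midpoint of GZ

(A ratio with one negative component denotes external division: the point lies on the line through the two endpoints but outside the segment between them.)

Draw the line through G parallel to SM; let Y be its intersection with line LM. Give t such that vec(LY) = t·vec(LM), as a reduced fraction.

t = 3/2

Choose coordinates B = (0, 0), G = (1, 0), Z = (0, 1).
1. M lies on line BZ with BM:MZ = 1:(-5) ⇒ M = (0, -1/4)
2. S is the midpoint of GB ⇒ S = (1/2, 0)
3. L is the midpoint of GZ ⇒ L = (1/2, 1/2)
through G parallel to SM: direction (-1/2, -1/4); meets LM at Y = (-1/4, -5/8)
Y = L + t·(M−L) with t = 3/2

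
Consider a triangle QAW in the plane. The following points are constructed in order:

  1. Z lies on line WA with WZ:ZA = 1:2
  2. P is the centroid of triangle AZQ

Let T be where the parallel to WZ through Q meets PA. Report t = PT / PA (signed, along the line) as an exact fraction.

Choose coordinates Q = (0, 0), A = (1, 0), W = (0, 1).
1. Z lies on line WA with WZ:ZA = 1:2 ⇒ Z = (1/3, 2/3)
2. P is the centroid of triangle AZQ ⇒ P = (4/9, 2/9)
through Q parallel to WZ: direction (1/3, -1/3); meets PA at T = (-2/3, 2/3)
T = P + t·(A−P) with t = -2

t = -2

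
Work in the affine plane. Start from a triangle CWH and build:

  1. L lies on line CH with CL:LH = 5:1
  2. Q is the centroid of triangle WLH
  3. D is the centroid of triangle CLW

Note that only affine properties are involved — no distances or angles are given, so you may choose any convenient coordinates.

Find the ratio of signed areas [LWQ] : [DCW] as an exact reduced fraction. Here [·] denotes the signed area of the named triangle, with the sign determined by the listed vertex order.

Choose coordinates C = (0, 0), W = (1, 0), H = (0, 1).
1. L lies on line CH with CL:LH = 5:1 ⇒ L = (0, 5/6)
2. Q is the centroid of triangle WLH ⇒ Q = (1/3, 11/18)
3. D is the centroid of triangle CLW ⇒ D = (1/3, 5/18)
2·[LWQ] = 1/18, 2·[DCW] = 5/18
[LWQ]:[DCW] = 1/18:5/18 = 1/5

[LWQ]:[DCW] = 1/5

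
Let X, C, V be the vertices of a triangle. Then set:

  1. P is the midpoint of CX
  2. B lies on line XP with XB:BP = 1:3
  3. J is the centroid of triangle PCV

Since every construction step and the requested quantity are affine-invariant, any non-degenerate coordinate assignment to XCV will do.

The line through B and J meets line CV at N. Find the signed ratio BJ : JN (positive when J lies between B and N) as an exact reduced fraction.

Set X = (0, 0), C = (1, 0), V = (0, 1); any affine frame gives the same invariant.
1. P is the midpoint of CX ⇒ P = (1/2, 0)
2. B lies on line XP with XB:BP = 1:3 ⇒ B = (1/8, 0)
3. J is the centroid of triangle PCV ⇒ J = (1/2, 1/3)
line BJ meets CV at N = (10/17, 7/17)
J = B + t·(N−B) with t = 17/21, so BJ:JN = 17/21:4/21

BJ:JN = 17/4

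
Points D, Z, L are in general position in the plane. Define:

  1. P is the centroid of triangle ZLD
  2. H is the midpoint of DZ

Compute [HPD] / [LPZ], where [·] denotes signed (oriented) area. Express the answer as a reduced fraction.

Set D = (0, 0), Z = (1, 0), L = (0, 1); any affine frame gives the same invariant.
1. P is the centroid of triangle ZLD ⇒ P = (1/3, 1/3)
2. H is the midpoint of DZ ⇒ H = (1/2, 0)
2·[HPD] = 1/6, 2·[LPZ] = 1/3
[HPD]:[LPZ] = 1/6:1/3 = 1/2

[HPD]:[LPZ] = 1/2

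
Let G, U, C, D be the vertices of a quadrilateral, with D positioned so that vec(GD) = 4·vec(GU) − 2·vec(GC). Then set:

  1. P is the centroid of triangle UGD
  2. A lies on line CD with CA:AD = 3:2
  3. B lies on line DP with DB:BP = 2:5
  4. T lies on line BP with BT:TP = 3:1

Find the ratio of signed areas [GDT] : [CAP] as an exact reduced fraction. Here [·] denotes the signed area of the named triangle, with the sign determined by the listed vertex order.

[GDT]:[CAP] = -23/42

Set G = (0, 0), U = (1, 0), C = (0, 1), D = (4, -2); any affine frame gives the same invariant.
1. P is the centroid of triangle UGD ⇒ P = (5/3, -2/3)
2. A lies on line CD with CA:AD = 3:2 ⇒ A = (12/5, -4/5)
3. B lies on line DP with DB:BP = 2:5 ⇒ B = (10/3, -34/21)
4. T lies on line BP with BT:TP = 3:1 ⇒ T = (25/12, -19/21)
2·[GDT] = 23/42, 2·[CAP] = -1
[GDT]:[CAP] = 23/42:-1 = -23/42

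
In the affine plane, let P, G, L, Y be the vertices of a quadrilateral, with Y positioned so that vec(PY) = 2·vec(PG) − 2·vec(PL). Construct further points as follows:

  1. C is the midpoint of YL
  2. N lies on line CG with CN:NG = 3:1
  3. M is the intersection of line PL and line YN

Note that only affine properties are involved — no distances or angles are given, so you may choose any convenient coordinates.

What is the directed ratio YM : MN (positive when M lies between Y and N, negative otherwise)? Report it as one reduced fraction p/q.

YM:MN = -2

Set P = (0, 0), G = (1, 0), L = (0, 1), Y = (2, -2); any affine frame gives the same invariant.
1. C is the midpoint of YL ⇒ C = (1, -1/2)
2. N lies on line CG with CN:NG = 3:1 ⇒ N = (1, -1/8)
3. M is the intersection of line PL and line YN ⇒ M = (0, 7/4)
M = Y + t·(N−Y) with t = 2, so YM:MN = t:(1−t) = 2:-1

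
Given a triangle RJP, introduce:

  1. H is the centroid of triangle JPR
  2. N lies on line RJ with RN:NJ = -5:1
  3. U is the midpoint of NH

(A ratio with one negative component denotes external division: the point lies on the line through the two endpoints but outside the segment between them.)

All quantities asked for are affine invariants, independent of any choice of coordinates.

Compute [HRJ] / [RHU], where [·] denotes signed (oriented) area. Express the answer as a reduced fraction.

Work in coordinates with R = (0, 0), J = (1, 0), P = (0, 1).
1. H is the centroid of triangle JPR ⇒ H = (1/3, 1/3)
2. N lies on line RJ with RN:NJ = -5:1 ⇒ N = (5/4, 0)
3. U is the midpoint of NH ⇒ U = (19/24, 1/6)
2·[HRJ] = 1/3, 2·[RHU] = -5/24
[HRJ]:[RHU] = 1/3:-5/24 = -8/5

[HRJ]:[RHU] = -8/5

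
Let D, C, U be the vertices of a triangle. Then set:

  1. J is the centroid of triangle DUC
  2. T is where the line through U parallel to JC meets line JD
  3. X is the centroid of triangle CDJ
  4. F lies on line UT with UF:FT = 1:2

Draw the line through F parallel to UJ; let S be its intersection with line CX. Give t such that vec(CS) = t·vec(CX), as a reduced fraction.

Work in coordinates with D = (0, 0), C = (1, 0), U = (0, 1).
1. J is the centroid of triangle DUC ⇒ J = (1/3, 1/3)
2. T is where the line through U parallel to JC meets line JD ⇒ T = (2/3, 2/3)
3. X is the centroid of triangle CDJ ⇒ X = (4/9, 1/9)
4. F lies on line UT with UF:FT = 1:2 ⇒ F = (2/9, 8/9)
through F parallel to UJ: direction (1/3, -2/3); meets CX at S = (17/27, 2/27)
S = C + t·(X−C) with t = 2/3

t = 2/3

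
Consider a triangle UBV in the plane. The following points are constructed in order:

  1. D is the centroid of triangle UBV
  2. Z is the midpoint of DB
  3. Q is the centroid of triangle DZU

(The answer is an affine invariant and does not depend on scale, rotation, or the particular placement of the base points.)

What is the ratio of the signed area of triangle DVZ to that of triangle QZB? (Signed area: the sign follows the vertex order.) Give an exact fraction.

[DVZ]:[QZB] = 3

Set U = (0, 0), B = (1, 0), V = (0, 1); any affine frame gives the same invariant.
1. D is the centroid of triangle UBV ⇒ D = (1/3, 1/3)
2. Z is the midpoint of DB ⇒ Z = (2/3, 1/6)
3. Q is the centroid of triangle DZU ⇒ Q = (1/3, 1/6)
2·[DVZ] = -1/6, 2·[QZB] = -1/18
[DVZ]:[QZB] = -1/6:-1/18 = 3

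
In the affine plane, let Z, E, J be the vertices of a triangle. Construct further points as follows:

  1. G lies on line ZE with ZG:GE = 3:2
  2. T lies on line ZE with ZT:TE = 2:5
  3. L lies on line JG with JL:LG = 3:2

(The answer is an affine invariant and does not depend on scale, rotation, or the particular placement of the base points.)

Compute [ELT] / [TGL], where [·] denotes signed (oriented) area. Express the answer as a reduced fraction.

[ELT]:[TGL] = 25/11

Assign Z = (0, 0), E = (1, 0), J = (0, 1) — the answer is frame-independent, so this choice is without loss of generality.
1. G lies on line ZE with ZG:GE = 3:2 ⇒ G = (3/5, 0)
2. T lies on line ZE with ZT:TE = 2:5 ⇒ T = (2/7, 0)
3. L lies on line JG with JL:LG = 3:2 ⇒ L = (9/25, 2/5)
2·[ELT] = 2/7, 2·[TGL] = 22/175
[ELT]:[TGL] = 2/7:22/175 = 25/11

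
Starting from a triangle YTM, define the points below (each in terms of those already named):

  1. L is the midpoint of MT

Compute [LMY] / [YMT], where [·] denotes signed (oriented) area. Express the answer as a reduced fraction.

[LMY]:[YMT] = -1/2

Work in coordinates with Y = (0, 0), T = (1, 0), M = (0, 1).
1. L is the midpoint of MT ⇒ L = (1/2, 1/2)
2·[LMY] = 1/2, 2·[YMT] = -1
[LMY]:[YMT] = 1/2:-1 = -1/2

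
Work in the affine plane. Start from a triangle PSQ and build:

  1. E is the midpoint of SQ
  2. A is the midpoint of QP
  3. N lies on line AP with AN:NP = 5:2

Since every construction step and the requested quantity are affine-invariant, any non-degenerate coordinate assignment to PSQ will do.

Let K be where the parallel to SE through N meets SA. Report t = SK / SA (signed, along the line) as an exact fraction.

t = 12/7

Assign P = (0, 0), S = (1, 0), Q = (0, 1) — the answer is frame-independent, so this choice is without loss of generality.
1. E is the midpoint of SQ ⇒ E = (1/2, 1/2)
2. A is the midpoint of QP ⇒ A = (0, 1/2)
3. N lies on line AP with AN:NP = 5:2 ⇒ N = (0, 1/7)
through N parallel to SE: direction (-1/2, 1/2); meets SA at K = (-5/7, 6/7)
K = S + t·(A−S) with t = 12/7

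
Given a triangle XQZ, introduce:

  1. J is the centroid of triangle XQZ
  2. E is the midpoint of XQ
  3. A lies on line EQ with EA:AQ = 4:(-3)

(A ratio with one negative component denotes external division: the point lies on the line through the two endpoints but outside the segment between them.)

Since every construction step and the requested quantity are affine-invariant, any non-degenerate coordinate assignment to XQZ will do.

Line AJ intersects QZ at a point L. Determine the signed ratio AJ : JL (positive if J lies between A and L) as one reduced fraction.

Assign X = (0, 0), Q = (1, 0), Z = (0, 1) — the answer is frame-independent, so this choice is without loss of generality.
1. J is the centroid of triangle XQZ ⇒ J = (1/3, 1/3)
2. E is the midpoint of XQ ⇒ E = (1/2, 0)
3. A lies on line EQ with EA:AQ = 4:(-3) ⇒ A = (5/2, 0)
line AJ meets QZ at L = (8/11, 3/11)
J = A + t·(L−A) with t = 11/9, so AJ:JL = 11/9:-2/9

AJ:JL = -11/2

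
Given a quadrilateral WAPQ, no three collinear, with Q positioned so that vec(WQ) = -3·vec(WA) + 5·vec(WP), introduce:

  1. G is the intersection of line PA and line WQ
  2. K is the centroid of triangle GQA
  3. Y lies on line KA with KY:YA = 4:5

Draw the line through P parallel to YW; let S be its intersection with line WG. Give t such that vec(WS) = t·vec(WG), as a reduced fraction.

t = -11/85

Work in coordinates with W = (0, 0), A = (1, 0), P = (0, 1), Q = (-3, 5).
1. G is the intersection of line PA and line WQ ⇒ G = (-3/2, 5/2)
2. K is the centroid of triangle GQA ⇒ K = (-7/6, 5/2)
3. Y lies on line KA with KY:YA = 4:5 ⇒ Y = (-11/54, 25/18)
through P parallel to YW: direction (11/54, -25/18); meets WG at S = (33/170, -11/34)
S = W + t·(G−W) with t = -11/85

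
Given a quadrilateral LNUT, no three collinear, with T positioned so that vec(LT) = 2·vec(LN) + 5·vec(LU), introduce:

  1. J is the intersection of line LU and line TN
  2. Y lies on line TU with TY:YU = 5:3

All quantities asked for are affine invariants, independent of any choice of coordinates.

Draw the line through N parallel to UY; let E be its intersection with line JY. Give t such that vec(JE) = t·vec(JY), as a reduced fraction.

Set L = (0, 0), N = (1, 0), U = (0, 1), T = (2, 5); any affine frame gives the same invariant.
1. J is the intersection of line LU and line TN ⇒ J = (0, -5)
2. Y lies on line TU with TY:YU = 5:3 ⇒ Y = (3/4, 5/2)
through N parallel to UY: direction (3/4, 3/2); meets JY at E = (3/8, -5/4)
E = J + t·(Y−J) with t = 1/2

t = 1/2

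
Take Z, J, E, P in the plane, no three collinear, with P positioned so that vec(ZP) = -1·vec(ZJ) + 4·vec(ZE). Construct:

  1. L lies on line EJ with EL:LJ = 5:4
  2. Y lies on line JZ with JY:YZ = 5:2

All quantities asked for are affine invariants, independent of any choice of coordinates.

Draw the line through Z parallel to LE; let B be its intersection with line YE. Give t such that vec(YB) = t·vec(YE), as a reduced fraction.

t = -2/5

Work in coordinates with Z = (0, 0), J = (1, 0), E = (0, 1), P = (-1, 4).
1. L lies on line EJ with EL:LJ = 5:4 ⇒ L = (5/9, 4/9)
2. Y lies on line JZ with JY:YZ = 5:2 ⇒ Y = (2/7, 0)
through Z parallel to LE: direction (-5/9, 5/9); meets YE at B = (2/5, -2/5)
B = Y + t·(E−Y) with t = -2/5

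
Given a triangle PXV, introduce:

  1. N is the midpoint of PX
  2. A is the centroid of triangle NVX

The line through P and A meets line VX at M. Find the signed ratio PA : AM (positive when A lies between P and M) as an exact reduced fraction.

Work in coordinates with P = (0, 0), X = (1, 0), V = (0, 1).
1. N is the midpoint of PX ⇒ N = (1/2, 0)
2. A is the centroid of triangle NVX ⇒ A = (1/2, 1/3)
line PA meets VX at M = (3/5, 2/5)
A = P + t·(M−P) with t = 5/6, so PA:AM = 5/6:1/6

PA:AM = 5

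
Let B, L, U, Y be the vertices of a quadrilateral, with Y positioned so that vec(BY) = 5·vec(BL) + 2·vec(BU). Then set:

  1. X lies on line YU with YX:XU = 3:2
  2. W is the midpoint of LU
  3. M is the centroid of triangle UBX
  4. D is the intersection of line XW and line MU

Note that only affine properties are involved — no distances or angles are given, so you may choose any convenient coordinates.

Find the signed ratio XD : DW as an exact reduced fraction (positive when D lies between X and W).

Assign B = (0, 0), L = (1, 0), U = (0, 1), Y = (5, 2) — the answer is frame-independent, so this choice is without loss of generality.
1. X lies on line YU with YX:XU = 3:2 ⇒ X = (2, 7/5)
2. W is the midpoint of LU ⇒ W = (1/2, 1/2)
3. M is the centroid of triangle UBX ⇒ M = (2/3, 4/5)
4. D is the intersection of line XW and line MU ⇒ D = (8/9, 11/15)
D = X + t·(W−X) with t = 20/27, so XD:DW = t:(1−t) = 20/27:7/27

XD:DW = 20/7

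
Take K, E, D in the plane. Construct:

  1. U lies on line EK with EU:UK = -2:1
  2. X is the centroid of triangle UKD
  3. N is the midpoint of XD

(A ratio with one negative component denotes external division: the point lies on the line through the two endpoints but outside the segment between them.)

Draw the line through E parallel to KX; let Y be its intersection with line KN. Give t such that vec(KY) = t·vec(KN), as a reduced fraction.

t = 2

Choose coordinates K = (0, 0), E = (1, 0), D = (0, 1).
1. U lies on line EK with EU:UK = -2:1 ⇒ U = (-1, 0)
2. X is the centroid of triangle UKD ⇒ X = (-1/3, 1/3)
3. N is the midpoint of XD ⇒ N = (-1/6, 2/3)
through E parallel to KX: direction (-1/3, 1/3); meets KN at Y = (-1/3, 4/3)
Y = K + t·(N−K) with t = 2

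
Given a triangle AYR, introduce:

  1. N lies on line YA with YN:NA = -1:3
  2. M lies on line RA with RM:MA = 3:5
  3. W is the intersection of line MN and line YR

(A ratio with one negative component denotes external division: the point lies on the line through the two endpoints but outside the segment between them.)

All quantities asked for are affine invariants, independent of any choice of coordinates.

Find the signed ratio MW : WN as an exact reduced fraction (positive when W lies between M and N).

Work in coordinates with A = (0, 0), Y = (1, 0), R = (0, 1).
1. N lies on line YA with YN:NA = -1:3 ⇒ N = (3/2, 0)
2. M lies on line RA with RM:MA = 3:5 ⇒ M = (0, 5/8)
3. W is the intersection of line MN and line YR ⇒ W = (9/14, 5/14)
W = M + t·(N−M) with t = 3/7, so MW:WN = t:(1−t) = 3/7:4/7

MW:WN = 3/4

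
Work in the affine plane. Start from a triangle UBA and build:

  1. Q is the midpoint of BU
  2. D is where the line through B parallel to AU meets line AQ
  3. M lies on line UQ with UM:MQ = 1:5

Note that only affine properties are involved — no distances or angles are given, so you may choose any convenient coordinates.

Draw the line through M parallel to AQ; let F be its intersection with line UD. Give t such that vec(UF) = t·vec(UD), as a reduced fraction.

Assign U = (0, 0), B = (1, 0), A = (0, 1) — the answer is frame-independent, so this choice is without loss of generality.
1. Q is the midpoint of BU ⇒ Q = (1/2, 0)
2. D is where the line through B parallel to AU meets line AQ ⇒ D = (1, -1)
3. M lies on line UQ with UM:MQ = 1:5 ⇒ M = (1/12, 0)
through M parallel to AQ: direction (1/2, -1); meets UD at F = (1/6, -1/6)
F = U + t·(D−U) with t = 1/6

t = 1/6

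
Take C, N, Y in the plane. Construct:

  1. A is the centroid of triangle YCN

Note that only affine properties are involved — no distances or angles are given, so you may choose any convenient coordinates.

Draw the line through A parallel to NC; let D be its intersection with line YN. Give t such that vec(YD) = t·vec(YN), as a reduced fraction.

t = 2/3

Set C = (0, 0), N = (1, 0), Y = (0, 1); any affine frame gives the same invariant.
1. A is the centroid of triangle YCN ⇒ A = (1/3, 1/3)
through A parallel to NC: direction (-1, 0); meets YN at D = (2/3, 1/3)
D = Y + t·(N−Y) with t = 2/3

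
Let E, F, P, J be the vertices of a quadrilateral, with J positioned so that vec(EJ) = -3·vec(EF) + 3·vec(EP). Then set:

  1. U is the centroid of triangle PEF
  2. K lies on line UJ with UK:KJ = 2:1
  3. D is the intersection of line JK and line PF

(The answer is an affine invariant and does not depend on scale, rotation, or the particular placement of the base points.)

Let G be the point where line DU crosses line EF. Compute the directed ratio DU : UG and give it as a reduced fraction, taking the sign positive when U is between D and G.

Work in coordinates with E = (0, 0), F = (1, 0), P = (0, 1), J = (-3, 3).
1. U is the centroid of triangle PEF ⇒ U = (1/3, 1/3)
2. K lies on line UJ with UK:KJ = 2:1 ⇒ K = (-17/9, 19/9)
3. D is the intersection of line JK and line PF ⇒ D = (2, -1)
line DU meets EF at G = (3/4, 0)
U = D + t·(G−D) with t = 4/3, so DU:UG = 4/3:-1/3

DU:UG = -4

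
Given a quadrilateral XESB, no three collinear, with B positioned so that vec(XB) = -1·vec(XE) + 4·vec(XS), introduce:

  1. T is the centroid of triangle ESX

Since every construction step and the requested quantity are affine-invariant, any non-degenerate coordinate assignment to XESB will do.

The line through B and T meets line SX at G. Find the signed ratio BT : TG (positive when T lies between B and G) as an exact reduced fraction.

Assign X = (0, 0), E = (1, 0), S = (0, 1), B = (-1, 4) — the answer is frame-independent, so this choice is without loss of generality.
1. T is the centroid of triangle ESX ⇒ T = (1/3, 1/3)
line BT meets SX at G = (0, 5/4)
T = B + t·(G−B) with t = 4/3, so BT:TG = 4/3:-1/3

BT:TG = -4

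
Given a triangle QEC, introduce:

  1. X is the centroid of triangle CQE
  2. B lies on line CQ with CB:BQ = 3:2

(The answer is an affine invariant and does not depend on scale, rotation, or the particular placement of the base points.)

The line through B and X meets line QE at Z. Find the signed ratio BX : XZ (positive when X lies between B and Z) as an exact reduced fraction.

BX:XZ = 1/5

Work in coordinates with Q = (0, 0), E = (1, 0), C = (0, 1).
1. X is the centroid of triangle CQE ⇒ X = (1/3, 1/3)
2. B lies on line CQ with CB:BQ = 3:2 ⇒ B = (0, 2/5)
line BX meets QE at Z = (2, 0)
X = B + t·(Z−B) with t = 1/6, so BX:XZ = 1/6:5/6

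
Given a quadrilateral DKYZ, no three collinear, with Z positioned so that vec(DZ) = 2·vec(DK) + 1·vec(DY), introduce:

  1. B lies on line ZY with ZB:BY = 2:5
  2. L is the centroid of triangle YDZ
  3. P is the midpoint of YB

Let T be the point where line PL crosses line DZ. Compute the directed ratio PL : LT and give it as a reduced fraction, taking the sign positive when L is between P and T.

PL:LT = 13/14

Choose coordinates D = (0, 0), K = (1, 0), Y = (0, 1), Z = (2, 1).
1. B lies on line ZY with ZB:BY = 2:5 ⇒ B = (10/7, 1)
2. L is the centroid of triangle YDZ ⇒ L = (2/3, 2/3)
3. P is the midpoint of YB ⇒ P = (5/7, 1)
line PL meets DZ at T = (8/13, 4/13)
L = P + t·(T−P) with t = 13/27, so PL:LT = 13/27:14/27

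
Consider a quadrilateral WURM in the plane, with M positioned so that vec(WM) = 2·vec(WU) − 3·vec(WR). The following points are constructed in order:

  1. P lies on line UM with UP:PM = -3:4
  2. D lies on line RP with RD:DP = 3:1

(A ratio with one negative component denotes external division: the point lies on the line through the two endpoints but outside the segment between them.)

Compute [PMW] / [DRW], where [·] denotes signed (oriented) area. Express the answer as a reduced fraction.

Work in coordinates with W = (0, 0), U = (1, 0), R = (0, 1), M = (2, -3).
1. P lies on line UM with UP:PM = -3:4 ⇒ P = (-2, 9)
2. D lies on line RP with RD:DP = 3:1 ⇒ D = (-3/2, 7)
2·[PMW] = -12, 2·[DRW] = -3/2
[PMW]:[DRW] = -12:-3/2 = 8

[PMW]:[DRW] = 8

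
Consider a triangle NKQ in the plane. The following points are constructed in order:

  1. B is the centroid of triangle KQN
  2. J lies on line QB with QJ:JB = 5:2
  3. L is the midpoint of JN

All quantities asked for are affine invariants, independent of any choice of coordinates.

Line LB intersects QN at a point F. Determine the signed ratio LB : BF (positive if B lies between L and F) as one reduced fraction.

LB:BF = -9/14

Work in coordinates with N = (0, 0), K = (1, 0), Q = (0, 1).
1. B is the centroid of triangle KQN ⇒ B = (1/3, 1/3)
2. J lies on line QB with QJ:JB = 5:2 ⇒ J = (5/21, 11/21)
3. L is the midpoint of JN ⇒ L = (5/42, 11/42)
line LB meets QN at F = (0, 2/9)
B = L + t·(F−L) with t = -9/5, so LB:BF = -9/5:14/5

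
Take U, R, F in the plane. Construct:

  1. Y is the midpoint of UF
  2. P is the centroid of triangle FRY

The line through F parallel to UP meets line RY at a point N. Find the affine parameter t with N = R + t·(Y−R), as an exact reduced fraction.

t = 5/4

Work in coordinates with U = (0, 0), R = (1, 0), F = (0, 1).
1. Y is the midpoint of UF ⇒ Y = (0, 1/2)
2. P is the centroid of triangle FRY ⇒ P = (1/3, 1/2)
through F parallel to UP: direction (1/3, 1/2); meets RY at N = (-1/4, 5/8)
N = R + t·(Y−R) with t = 5/4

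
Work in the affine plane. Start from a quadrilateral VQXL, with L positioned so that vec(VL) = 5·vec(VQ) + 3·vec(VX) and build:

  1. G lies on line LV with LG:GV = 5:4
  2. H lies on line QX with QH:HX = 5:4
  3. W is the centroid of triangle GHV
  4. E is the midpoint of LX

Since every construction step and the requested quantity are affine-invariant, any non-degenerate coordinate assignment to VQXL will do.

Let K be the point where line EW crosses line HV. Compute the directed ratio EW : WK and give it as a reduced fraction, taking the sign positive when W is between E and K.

EW:WK = 139/104

Work in coordinates with V = (0, 0), Q = (1, 0), X = (0, 1), L = (5, 3).
1. G lies on line LV with LG:GV = 5:4 ⇒ G = (20/9, 4/3)
2. H lies on line QX with QH:HX = 5:4 ⇒ H = (4/9, 5/9)
3. W is the centroid of triangle GHV ⇒ W = (8/9, 17/27)
4. E is the midpoint of LX ⇒ E = (5/2, 2)
line EW meets HV at K = (-44/139, -55/139)
W = E + t·(K−E) with t = 139/243, so EW:WK = 139/243:104/243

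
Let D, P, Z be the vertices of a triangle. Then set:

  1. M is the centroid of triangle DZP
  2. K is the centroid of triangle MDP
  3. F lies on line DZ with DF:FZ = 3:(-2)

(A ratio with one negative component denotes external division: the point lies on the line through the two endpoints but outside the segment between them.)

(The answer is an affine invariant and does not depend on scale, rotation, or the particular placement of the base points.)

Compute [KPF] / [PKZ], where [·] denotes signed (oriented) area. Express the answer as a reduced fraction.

[KPF]:[PKZ] = -7/2

Work in coordinates with D = (0, 0), P = (1, 0), Z = (0, 1).
1. M is the centroid of triangle DZP ⇒ M = (1/3, 1/3)
2. K is the centroid of triangle MDP ⇒ K = (4/9, 1/9)
3. F lies on line DZ with DF:FZ = 3:(-2) ⇒ F = (0, 3)
2·[KPF] = 14/9, 2·[PKZ] = -4/9
[KPF]:[PKZ] = 14/9:-4/9 = -7/2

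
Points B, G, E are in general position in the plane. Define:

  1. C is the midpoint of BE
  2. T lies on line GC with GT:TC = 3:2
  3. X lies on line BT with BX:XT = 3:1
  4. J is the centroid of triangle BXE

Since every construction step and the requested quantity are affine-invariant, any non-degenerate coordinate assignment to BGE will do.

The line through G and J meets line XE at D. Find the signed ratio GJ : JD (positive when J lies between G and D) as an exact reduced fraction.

Choose coordinates B = (0, 0), G = (1, 0), E = (0, 1).
1. C is the midpoint of BE ⇒ C = (0, 1/2)
2. T lies on line GC with GT:TC = 3:2 ⇒ T = (2/5, 3/10)
3. X lies on line BT with BX:XT = 3:1 ⇒ X = (3/10, 9/40)
4. J is the centroid of triangle BXE ⇒ J = (1/10, 49/120)
line GJ meets XE at D = (59/230, 931/2760)
J = G + t·(D−G) with t = 23/19, so GJ:JD = 23/19:-4/19

GJ:JD = -23/4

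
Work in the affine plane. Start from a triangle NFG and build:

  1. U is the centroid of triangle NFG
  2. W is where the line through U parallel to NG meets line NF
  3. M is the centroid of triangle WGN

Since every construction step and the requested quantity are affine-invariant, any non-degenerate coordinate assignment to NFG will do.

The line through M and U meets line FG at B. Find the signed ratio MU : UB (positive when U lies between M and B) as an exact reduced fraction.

MU:UB = 2/3

Work in coordinates with N = (0, 0), F = (1, 0), G = (0, 1).
1. U is the centroid of triangle NFG ⇒ U = (1/3, 1/3)
2. W is where the line through U parallel to NG meets line NF ⇒ W = (1/3, 0)
3. M is the centroid of triangle WGN ⇒ M = (1/9, 1/3)
line MU meets FG at B = (2/3, 1/3)
U = M + t·(B−M) with t = 2/5, so MU:UB = 2/5:3/5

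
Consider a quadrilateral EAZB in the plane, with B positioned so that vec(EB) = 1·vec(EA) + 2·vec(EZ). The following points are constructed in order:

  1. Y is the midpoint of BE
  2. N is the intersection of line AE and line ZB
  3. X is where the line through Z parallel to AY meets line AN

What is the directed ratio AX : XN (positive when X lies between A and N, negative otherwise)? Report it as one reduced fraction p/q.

Work in coordinates with E = (0, 0), A = (1, 0), Z = (0, 1), B = (1, 2).
1. Y is the midpoint of BE ⇒ Y = (1/2, 1)
2. N is the intersection of line AE and line ZB ⇒ N = (-1, 0)
3. X is where the line through Z parallel to AY meets line AN ⇒ X = (1/2, 0)
X = A + t·(N−A) with t = 1/4, so AX:XN = t:(1−t) = 1/4:3/4

AX:XN = 1/3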